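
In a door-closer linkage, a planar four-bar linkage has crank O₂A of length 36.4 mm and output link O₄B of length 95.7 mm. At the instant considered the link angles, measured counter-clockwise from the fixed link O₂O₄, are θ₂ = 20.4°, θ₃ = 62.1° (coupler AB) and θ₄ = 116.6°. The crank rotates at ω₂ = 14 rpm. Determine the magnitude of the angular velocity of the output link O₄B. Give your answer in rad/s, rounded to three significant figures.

0.456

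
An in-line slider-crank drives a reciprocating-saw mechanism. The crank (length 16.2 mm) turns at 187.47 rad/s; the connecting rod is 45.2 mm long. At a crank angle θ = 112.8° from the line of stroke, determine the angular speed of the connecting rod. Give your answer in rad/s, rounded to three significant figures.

ω = 187.5 rad/s
The rod makes angle φ with the slider axis where L sinφ = r sinθ; differentiating, L cosφ·φ̇ = r ω cosθ.
L cosφ = √(L² − r² sin²θ) = 0.042662 m.
|ω_rod| = r ω |cosθ| / √(L² − r² sin²θ) = 0.0162·187.5·0.38752/0.042662 = 27.587 rad/s.

27.6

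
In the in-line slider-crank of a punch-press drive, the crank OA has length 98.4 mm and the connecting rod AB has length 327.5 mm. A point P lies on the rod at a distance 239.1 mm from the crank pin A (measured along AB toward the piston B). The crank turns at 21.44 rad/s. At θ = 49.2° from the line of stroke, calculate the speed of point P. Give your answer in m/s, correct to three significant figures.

ω = 21.44 rad/s.  Crank-pin speed |V_A| = rω = 2.1097 m/s, perpendicular to OA.
Rod angle: sinφ = −(r/L) sinθ ⇒ φ = -13.147°; ω_rod = −rω cosθ/√(L²−r²sin²θ) = -4.3225 rad/s.
V_P = V_A + ω_rod × AP, with AP = 0.2391 m along the rod.
Components: V_Px = −rω sinθ − a·ω_rod·sinφ = -1.8321 m/s;  V_Py = rω cosθ + a·ω_rod·cosφ = +0.37209 m/s.
|V_P| = √(V_Px² + V_Py²) = 1.8695 m/s.

1.87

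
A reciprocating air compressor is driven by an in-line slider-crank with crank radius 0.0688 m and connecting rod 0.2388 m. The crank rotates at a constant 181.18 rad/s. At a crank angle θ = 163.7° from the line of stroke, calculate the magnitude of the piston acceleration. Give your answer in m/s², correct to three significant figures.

ω = 181.2 rad/s
x(θ) = r cosθ + √(L² − r² sin²θ); with ω constant, a = ω²·d²x/dθ².
d²x/dθ² = −r cosθ − r²(cos2θ)/√u − r⁴ sin²2θ/(4u^{3/2}),  u = L² − r² sin²θ = 0.0566526 m².
Substituting r = 0.0688 m, L = 0.2388 m, θ = 163.7°: d²x/dθ² = +0.04916 m.
a = ω²·d²x/dθ² = (181.2)²·(+0.04916) = +1613.7 m/s²;  |a| = 1613.7 m/s².

1610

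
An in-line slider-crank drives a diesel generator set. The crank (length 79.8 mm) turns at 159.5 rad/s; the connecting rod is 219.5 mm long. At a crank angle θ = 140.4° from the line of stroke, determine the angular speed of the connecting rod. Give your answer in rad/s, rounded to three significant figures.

45.9

ω = 159.5 rad/s
The rod makes angle φ with the slider axis where L sinφ = r sinθ; differentiating, L cosφ·φ̇ = r ω cosθ.
L cosφ = √(L² − r² sin²θ) = 0.21352 m.
|ω_rod| = r ω |cosθ| / √(L² − r² sin²θ) = 0.0798·159.5·0.77051/0.21352 = 45.93 rad/s.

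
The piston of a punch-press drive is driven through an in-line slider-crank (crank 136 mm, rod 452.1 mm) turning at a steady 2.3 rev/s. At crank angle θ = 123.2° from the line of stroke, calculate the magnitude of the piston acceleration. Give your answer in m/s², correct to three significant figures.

ω = 2π·2.3 = 14.45 rad/s
x(θ) = r cosθ + √(L² − r² sin²θ); with ω constant, a = ω²·d²x/dθ².
d²x/dθ² = −r cosθ − r²(cos2θ)/√u − r⁴ sin²2θ/(4u^{3/2}),  u = L² − r² sin²θ = 0.191444 m².
Substituting r = 0.136 m, L = 0.4521 m, θ = 123.2°: d²x/dθ² = +0.090535 m.
a = ω²·d²x/dθ² = (14.45)²·(+0.090535) = +18.907 m/s²;  |a| = 18.907 m/s².

18.9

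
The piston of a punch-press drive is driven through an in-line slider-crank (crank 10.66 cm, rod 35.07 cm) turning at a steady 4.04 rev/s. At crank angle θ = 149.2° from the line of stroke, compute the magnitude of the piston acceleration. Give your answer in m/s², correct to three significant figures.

ω = 2π·4.04 = 25.38 rad/s
x(θ) = r cosθ + √(L² − r² sin²θ); with ω constant, a = ω²·d²x/dθ².
d²x/dθ² = −r cosθ − r²(cos2θ)/√u − r⁴ sin²2θ/(4u^{3/2}),  u = L² − r² sin²θ = 0.120011 m².
Substituting r = 0.1066 m, L = 0.3507 m, θ = 149.2°: d²x/dθ² = +0.075363 m.
a = ω²·d²x/dθ² = (25.38)²·(+0.075363) = +48.56 m/s²;  |a| = 48.56 m/s².

48.6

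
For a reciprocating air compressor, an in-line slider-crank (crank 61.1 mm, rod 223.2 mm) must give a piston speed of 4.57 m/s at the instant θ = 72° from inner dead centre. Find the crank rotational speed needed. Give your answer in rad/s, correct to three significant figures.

72.3

For an in-line slider-crank, |v_piston| = rω|sinθ|·[1 + r cosθ/√(L² − r² sin²θ)].
With r = 0.0611 m, L = 0.2232 m, θ = 72°: the bracketed kinematic factor |dx/dθ| = 0.063201 m.
ω = v/|dx/dθ| = 4.57/0.063201 = 72.309 rad/s.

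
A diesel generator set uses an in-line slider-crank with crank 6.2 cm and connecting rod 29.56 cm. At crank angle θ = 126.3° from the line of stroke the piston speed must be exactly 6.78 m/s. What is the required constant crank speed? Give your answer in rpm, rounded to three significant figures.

1480

For an in-line slider-crank, |v_piston| = rω|sinθ|·[1 + r cosθ/√(L² − r² sin²θ)].
With r = 0.062 m, L = 0.2956 m, θ = 126.3°: the bracketed kinematic factor |dx/dθ| = 0.043672 m.
ω = v/|dx/dθ| = 6.78/0.043672 = 155.25 rad/s.
N = 60ω/(2π) = 1482.5 rpm.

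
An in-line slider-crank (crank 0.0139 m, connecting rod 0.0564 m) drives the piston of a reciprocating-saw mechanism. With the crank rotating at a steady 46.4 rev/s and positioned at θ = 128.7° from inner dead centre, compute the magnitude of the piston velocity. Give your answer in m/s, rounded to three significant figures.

2.67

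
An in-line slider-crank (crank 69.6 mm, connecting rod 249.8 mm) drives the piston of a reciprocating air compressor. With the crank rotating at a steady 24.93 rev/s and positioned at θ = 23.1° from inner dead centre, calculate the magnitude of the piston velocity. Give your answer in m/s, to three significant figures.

5.38

ω = 2π·24.9 = 156.6 rad/s
For an in-line slider-crank, x = r cosθ + √(L² − r² sin²θ), so v = −rω sinθ·[1 + r cosθ/√(L² − r² sin²θ)].
With r = 0.0696 m, L = 0.2498 m, θ = 23.1°: √(L² − r² sin²θ) = 0.2483 m.
v = −0.0696·156.6·0.39234·[1 + 0.0696·0.91982/0.2483] = -5.3801 m/s.
|v| = 5.3801 m/s.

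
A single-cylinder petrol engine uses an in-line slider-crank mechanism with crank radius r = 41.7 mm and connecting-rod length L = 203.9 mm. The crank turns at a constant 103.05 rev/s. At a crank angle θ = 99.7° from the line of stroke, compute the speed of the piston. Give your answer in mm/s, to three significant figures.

25700

ω = 2π·103 = 647.5 rad/s
For an in-line slider-crank, x = r cosθ + √(L² − r² sin²θ), so v = −rω sinθ·[1 + r cosθ/√(L² − r² sin²θ)].
With r = 0.0417 m, L = 0.2039 m, θ = 99.7°: √(L² − r² sin²θ) = 0.19971 m.
v = −0.0417·647.5·0.98570·[1 + 0.0417·-0.16849/0.19971] = -25.678 m/s.
|v| = 25.678 m/s = 25678 mm/s.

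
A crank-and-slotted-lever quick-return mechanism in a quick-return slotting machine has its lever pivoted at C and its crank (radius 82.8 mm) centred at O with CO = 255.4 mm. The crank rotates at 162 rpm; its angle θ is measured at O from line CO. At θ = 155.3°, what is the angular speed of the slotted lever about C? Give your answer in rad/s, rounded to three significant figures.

ω = 16.96 rad/s (from 162 rpm).
Crank pin A relative to C: A = (d + r cosθ, r sinθ); lever angle φ = atan2(r sinθ, d + r cosθ).
Differentiating tanφ: φ̇ = rω(d cosθ + r)/(d² + r² + 2dr cosθ).
d² + r² + 2dr cosθ = |CA|² = 0.0336603 m²;  d cosθ + r = -0.14923 m.
|ω_lever| = |0.0828·16.96·-0.14923| / 0.0336603 = 6.2276 rad/s.

6.23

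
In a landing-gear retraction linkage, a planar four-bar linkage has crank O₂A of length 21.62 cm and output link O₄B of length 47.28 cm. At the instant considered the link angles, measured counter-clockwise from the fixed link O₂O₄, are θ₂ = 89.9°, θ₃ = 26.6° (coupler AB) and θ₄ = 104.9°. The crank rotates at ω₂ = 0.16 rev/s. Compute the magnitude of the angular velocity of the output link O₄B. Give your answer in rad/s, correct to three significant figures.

ω₂ = 1.005 rad/s (from 0.16 rev/s).
Differentiating the loop-closure r₂e^{iθ₂}+r₃e^{iθ₃}=r₁+r₄e^{iθ₄} gives r₂ω₂e^{iθ₂}+r₃ω₃e^{iθ₃}=r₄ω₄e^{iθ₄}.
Eliminating the other unknown: ω₄ = r₂ω₂ sin(θ₂−θ₃) / [r₄ sin(θ₄−θ₃)].
Numerator sine = +0.89337; denominator sine = +0.97922.
Result = 0.2162·1.005·(+0.89337) / (0.4728·(+0.97922)) = +0.4194 rad/s; magnitude 0.4194 rad/s.

0.419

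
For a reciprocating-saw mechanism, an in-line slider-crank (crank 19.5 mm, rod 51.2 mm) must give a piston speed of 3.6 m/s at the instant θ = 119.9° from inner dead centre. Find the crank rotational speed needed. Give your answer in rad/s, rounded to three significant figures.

267

For an in-line slider-crank, |v_piston| = rω|sinθ|·[1 + r cosθ/√(L² − r² sin²θ)].
With r = 0.0195 m, L = 0.0512 m, θ = 119.9°: the bracketed kinematic factor |dx/dθ| = 0.013504 m.
ω = v/|dx/dθ| = 3.6/0.013504 = 266.58 rad/s.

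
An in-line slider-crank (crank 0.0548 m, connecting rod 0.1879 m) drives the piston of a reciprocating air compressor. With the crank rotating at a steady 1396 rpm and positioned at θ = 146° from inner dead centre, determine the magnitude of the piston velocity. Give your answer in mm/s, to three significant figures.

3380

ω = 2π·1396/60 = 146.2 rad/s
For an in-line slider-crank, x = r cosθ + √(L² − r² sin²θ), so v = −rω sinθ·[1 + r cosθ/√(L² − r² sin²θ)].
With r = 0.0548 m, L = 0.1879 m, θ = 146°: √(L² − r² sin²θ) = 0.18538 m.
v = −0.0548·146.2·0.55919·[1 + 0.0548·-0.82904/0.18538] = -3.3819 m/s.
|v| = 3.3819 m/s = 3381.9 mm/s.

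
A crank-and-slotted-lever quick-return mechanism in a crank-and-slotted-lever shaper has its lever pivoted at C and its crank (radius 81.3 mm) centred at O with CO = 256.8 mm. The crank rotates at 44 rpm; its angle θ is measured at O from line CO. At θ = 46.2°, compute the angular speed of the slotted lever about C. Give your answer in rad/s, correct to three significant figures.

0.956

ω = 4.608 rad/s (from 44 rpm).
Crank pin A relative to C: A = (d + r cosθ, r sinθ); lever angle φ = atan2(r sinθ, d + r cosθ).
Differentiating tanφ: φ̇ = rω(d cosθ + r)/(d² + r² + 2dr cosθ).
d² + r² + 2dr cosθ = |CA|² = 0.101457 m²;  d cosθ + r = +0.25904 m.
|ω_lever| = |0.0813·4.608·+0.25904| / 0.101457 = 0.95645 rad/s.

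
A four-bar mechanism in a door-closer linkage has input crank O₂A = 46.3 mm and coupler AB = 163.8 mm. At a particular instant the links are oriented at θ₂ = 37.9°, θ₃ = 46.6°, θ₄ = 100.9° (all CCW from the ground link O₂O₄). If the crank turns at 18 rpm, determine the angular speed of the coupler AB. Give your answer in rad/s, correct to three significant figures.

0.585

ω₂ = 1.885 rad/s (from 18 rpm).
Differentiating the loop-closure r₂e^{iθ₂}+r₃e^{iθ₃}=r₁+r₄e^{iθ₄} gives r₂ω₂e^{iθ₂}+r₃ω₃e^{iθ₃}=r₄ω₄e^{iθ₄}.
Eliminating the other unknown: ω₃ = r₂ω₂ sin(θ₄−θ₂) / [r₃ sin(θ₃−θ₄)].
Numerator sine = +0.89101; denominator sine = -0.81208.
Result = 0.0463·1.885·(+0.89101) / (0.1638·(-0.81208)) = -0.58459 rad/s; magnitude 0.58459 rad/s.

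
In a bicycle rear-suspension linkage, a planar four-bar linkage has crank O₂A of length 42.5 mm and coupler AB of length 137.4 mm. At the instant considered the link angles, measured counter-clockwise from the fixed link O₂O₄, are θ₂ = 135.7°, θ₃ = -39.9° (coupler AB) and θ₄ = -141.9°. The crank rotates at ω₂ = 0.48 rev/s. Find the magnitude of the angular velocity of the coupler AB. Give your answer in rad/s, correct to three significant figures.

0.945

ω₂ = 3.016 rad/s (from 0.48 rev/s).
Differentiating the loop-closure r₂e^{iθ₂}+r₃e^{iθ₃}=r₁+r₄e^{iθ₄} gives r₂ω₂e^{iθ₂}+r₃ω₃e^{iθ₃}=r₄ω₄e^{iθ₄}.
Eliminating the other unknown: ω₃ = r₂ω₂ sin(θ₄−θ₂) / [r₃ sin(θ₃−θ₄)].
Numerator sine = +0.99122; denominator sine = +0.97815.
Result = 0.0425·3.016·(+0.99122) / (0.1374·(+0.97815)) = +0.94534 rad/s; magnitude 0.94534 rad/s.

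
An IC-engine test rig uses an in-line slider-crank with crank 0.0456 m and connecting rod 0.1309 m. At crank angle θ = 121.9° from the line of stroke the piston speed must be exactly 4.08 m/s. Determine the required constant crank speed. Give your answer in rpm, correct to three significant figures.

1250

For an in-line slider-crank, |v_piston| = rω|sinθ|·[1 + r cosθ/√(L² − r² sin²θ)].
With r = 0.0456 m, L = 0.1309 m, θ = 121.9°: the bracketed kinematic factor |dx/dθ| = 0.031253 m.
ω = v/|dx/dθ| = 4.08/0.031253 = 130.55 rad/s.
N = 60ω/(2π) = 1246.6 rpm.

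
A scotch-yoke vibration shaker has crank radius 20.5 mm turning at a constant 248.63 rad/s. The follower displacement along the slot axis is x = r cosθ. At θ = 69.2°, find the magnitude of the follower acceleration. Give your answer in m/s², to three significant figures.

ω = 248.6 rad/s
x = r cosθ ⇒ ẍ = −rω² cosθ (ω constant).
|a| = rω²|cosθ| = 0.0205·(248.6)²·|cos 69.2°| = 450.01 m/s².

450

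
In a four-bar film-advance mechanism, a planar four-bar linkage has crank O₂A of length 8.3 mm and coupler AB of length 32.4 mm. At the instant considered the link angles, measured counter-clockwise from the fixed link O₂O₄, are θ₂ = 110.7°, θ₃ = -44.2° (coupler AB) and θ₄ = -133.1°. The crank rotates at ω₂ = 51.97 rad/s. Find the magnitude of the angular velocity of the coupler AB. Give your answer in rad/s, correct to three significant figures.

ω₂ = 51.97 rad/s
Differentiating the loop-closure r₂e^{iθ₂}+r₃e^{iθ₃}=r₁+r₄e^{iθ₄} gives r₂ω₂e^{iθ₂}+r₃ω₃e^{iθ₃}=r₄ω₄e^{iθ₄}.
Eliminating the other unknown: ω₃ = r₂ω₂ sin(θ₄−θ₂) / [r₃ sin(θ₃−θ₄)].
Numerator sine = +0.89726; denominator sine = +0.99982.
Result = 0.0083·51.97·(+0.89726) / (0.0324·(+0.99982)) = +11.948 rad/s; magnitude 11.948 rad/s.

11.9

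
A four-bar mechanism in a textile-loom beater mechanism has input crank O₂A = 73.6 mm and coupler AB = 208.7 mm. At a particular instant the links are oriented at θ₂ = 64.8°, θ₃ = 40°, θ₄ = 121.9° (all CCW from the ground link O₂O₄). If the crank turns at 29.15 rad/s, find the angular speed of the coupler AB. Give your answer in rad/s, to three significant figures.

ω₂ = 29.15 rad/s
Differentiating the loop-closure r₂e^{iθ₂}+r₃e^{iθ₃}=r₁+r₄e^{iθ₄} gives r₂ω₂e^{iθ₂}+r₃ω₃e^{iθ₃}=r₄ω₄e^{iθ₄}.
Eliminating the other unknown: ω₃ = r₂ω₂ sin(θ₄−θ₂) / [r₃ sin(θ₃−θ₄)].
Numerator sine = +0.83962; denominator sine = -0.99002.
Result = 0.0736·29.15·(+0.83962) / (0.2087·(-0.99002)) = -8.7183 rad/s; magnitude 8.7183 rad/s.

8.72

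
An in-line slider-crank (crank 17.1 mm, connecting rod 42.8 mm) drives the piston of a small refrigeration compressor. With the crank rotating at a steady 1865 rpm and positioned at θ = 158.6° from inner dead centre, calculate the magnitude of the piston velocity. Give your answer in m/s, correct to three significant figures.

0.760

ω = 2π·1865/60 = 195.3 rad/s
For an in-line slider-crank, x = r cosθ + √(L² − r² sin²θ), so v = −rω sinθ·[1 + r cosθ/√(L² − r² sin²θ)].
With r = 0.0171 m, L = 0.0428 m, θ = 158.6°: √(L² − r² sin²θ) = 0.042343 m.
v = −0.0171·195.3·0.36488·[1 + 0.0171·-0.93106/0.042343] = -0.76038 m/s.
|v| = 0.76038 m/s.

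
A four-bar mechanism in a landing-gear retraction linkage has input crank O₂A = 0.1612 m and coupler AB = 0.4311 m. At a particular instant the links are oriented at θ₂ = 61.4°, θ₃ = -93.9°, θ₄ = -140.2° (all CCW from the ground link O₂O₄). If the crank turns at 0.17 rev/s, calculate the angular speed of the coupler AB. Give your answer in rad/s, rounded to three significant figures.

ω₂ = 1.068 rad/s (from 0.17 rev/s).
Differentiating the loop-closure r₂e^{iθ₂}+r₃e^{iθ₃}=r₁+r₄e^{iθ₄} gives r₂ω₂e^{iθ₂}+r₃ω₃e^{iθ₃}=r₄ω₄e^{iθ₄}.
Eliminating the other unknown: ω₃ = r₂ω₂ sin(θ₄−θ₂) / [r₃ sin(θ₃−θ₄)].
Numerator sine = +0.36812; denominator sine = +0.72297.
Result = 0.1612·1.068·(+0.36812) / (0.4311·(+0.72297)) = +0.20337 rad/s; magnitude 0.20337 rad/s.

0.203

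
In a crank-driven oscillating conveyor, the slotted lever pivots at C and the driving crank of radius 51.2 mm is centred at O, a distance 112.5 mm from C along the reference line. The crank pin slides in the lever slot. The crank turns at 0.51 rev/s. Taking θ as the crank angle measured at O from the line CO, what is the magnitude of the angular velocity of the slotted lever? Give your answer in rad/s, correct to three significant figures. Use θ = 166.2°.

2.33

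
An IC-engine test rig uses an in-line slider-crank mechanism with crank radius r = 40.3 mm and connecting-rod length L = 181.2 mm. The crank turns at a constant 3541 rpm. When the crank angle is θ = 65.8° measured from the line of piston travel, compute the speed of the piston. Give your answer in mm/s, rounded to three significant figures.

14900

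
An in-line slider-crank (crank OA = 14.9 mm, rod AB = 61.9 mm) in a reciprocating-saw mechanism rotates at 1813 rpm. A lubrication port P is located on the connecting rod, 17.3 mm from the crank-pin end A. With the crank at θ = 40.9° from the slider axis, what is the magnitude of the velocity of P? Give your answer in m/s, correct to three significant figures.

ω = 189.9 rad/s.  Crank-pin speed |V_A| = rω = 2.8289 m/s, perpendicular to OA.
Rod angle: sinφ = −(r/L) sinθ ⇒ φ = -9.068°; ω_rod = −rω cosθ/√(L²−r²sin²θ) = -34.98 rad/s.
V_P = V_A + ω_rod × AP, with AP = 0.0173 m along the rod.
Components: V_Px = −rω sinθ − a·ω_rod·sinφ = -1.9475 m/s;  V_Py = rω cosθ + a·ω_rod·cosφ = +1.5406 m/s.
|V_P| = √(V_Px² + V_Py²) = 2.4832 m/s.

2.48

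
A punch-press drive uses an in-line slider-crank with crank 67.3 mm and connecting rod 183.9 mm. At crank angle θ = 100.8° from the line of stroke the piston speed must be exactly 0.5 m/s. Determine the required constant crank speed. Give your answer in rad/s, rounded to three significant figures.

For an in-line slider-crank, |v_piston| = rω|sinθ|·[1 + r cosθ/√(L² − r² sin²θ)].
With r = 0.0673 m, L = 0.1839 m, θ = 100.8°: the bracketed kinematic factor |dx/dθ| = 0.06125 m.
ω = v/|dx/dθ| = 0.5/0.06125 = 8.1633 rad/s.

8.16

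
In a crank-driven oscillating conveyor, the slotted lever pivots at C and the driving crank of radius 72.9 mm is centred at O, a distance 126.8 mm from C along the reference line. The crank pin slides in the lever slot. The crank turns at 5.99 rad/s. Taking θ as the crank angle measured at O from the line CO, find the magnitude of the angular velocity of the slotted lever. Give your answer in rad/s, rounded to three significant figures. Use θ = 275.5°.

1.60

ω = 5.99 rad/s
Crank pin A relative to C: A = (d + r cosθ, r sinθ); lever angle φ = atan2(r sinθ, d + r cosθ).
Differentiating tanφ: φ̇ = rω(d cosθ + r)/(d² + r² + 2dr cosθ).
d² + r² + 2dr cosθ = |CA|² = 0.0231646 m²;  d cosθ + r = +0.085053 m.
|ω_lever| = |0.0729·5.99·+0.085053| / 0.0231646 = 1.6033 rad/s.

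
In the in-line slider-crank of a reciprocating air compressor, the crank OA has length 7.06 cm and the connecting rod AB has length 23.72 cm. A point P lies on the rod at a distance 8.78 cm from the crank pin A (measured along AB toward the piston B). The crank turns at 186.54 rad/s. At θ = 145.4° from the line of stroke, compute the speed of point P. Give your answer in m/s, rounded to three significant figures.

9.63

ω = 186.5 rad/s.  Crank-pin speed |V_A| = rω = 13.17 m/s, perpendicular to OA.
Rod angle: sinφ = −(r/L) sinθ ⇒ φ = -9.730°; ω_rod = −rω cosθ/√(L²−r²sin²θ) = +46.369 rad/s.
V_P = V_A + ω_rod × AP, with AP = 0.0878 m along the rod.
Components: V_Px = −rω sinθ − a·ω_rod·sinφ = -6.7903 m/s;  V_Py = rω cosθ + a·ω_rod·cosφ = -6.8279 m/s.
|V_P| = √(V_Px² + V_Py²) = 9.6295 m/s.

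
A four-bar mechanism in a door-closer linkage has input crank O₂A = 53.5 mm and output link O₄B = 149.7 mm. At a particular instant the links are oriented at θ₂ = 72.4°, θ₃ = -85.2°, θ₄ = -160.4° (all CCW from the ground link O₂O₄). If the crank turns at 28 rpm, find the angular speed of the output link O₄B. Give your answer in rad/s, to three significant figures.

ω₂ = 2.932 rad/s (from 28 rpm).
Differentiating the loop-closure r₂e^{iθ₂}+r₃e^{iθ₃}=r₁+r₄e^{iθ₄} gives r₂ω₂e^{iθ₂}+r₃ω₃e^{iθ₃}=r₄ω₄e^{iθ₄}.
Eliminating the other unknown: ω₄ = r₂ω₂ sin(θ₂−θ₃) / [r₄ sin(θ₄−θ₃)].
Numerator sine = +0.38107; denominator sine = -0.96682.
Result = 0.0535·2.932·(+0.38107) / (0.1497·(-0.96682)) = -0.41303 rad/s; magnitude 0.41303 rad/s.

0.413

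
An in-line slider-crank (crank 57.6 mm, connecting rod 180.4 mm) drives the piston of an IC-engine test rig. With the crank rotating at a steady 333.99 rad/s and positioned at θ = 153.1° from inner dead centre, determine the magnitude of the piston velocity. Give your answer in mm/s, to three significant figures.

ω = 334 rad/s
For an in-line slider-crank, x = r cosθ + √(L² − r² sin²θ), so v = −rω sinθ·[1 + r cosθ/√(L² − r² sin²θ)].
With r = 0.0576 m, L = 0.1804 m, θ = 153.1°: √(L² − r² sin²θ) = 0.17851 m.
v = −0.0576·334·0.45243·[1 + 0.0576·-0.89180/0.17851] = -6.1992 m/s.
|v| = 6.1992 m/s = 6199.2 mm/s.

6200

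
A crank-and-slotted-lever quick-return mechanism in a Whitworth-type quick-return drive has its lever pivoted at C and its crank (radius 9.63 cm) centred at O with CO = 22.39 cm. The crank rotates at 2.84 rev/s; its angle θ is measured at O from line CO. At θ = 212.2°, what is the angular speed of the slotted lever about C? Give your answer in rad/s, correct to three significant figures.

6.99

ω = 17.84 rad/s (from 2.84 rev/s).
Crank pin A relative to C: A = (d + r cosθ, r sinθ); lever angle φ = atan2(r sinθ, d + r cosθ).
Differentiating tanφ: φ̇ = rω(d cosθ + r)/(d² + r² + 2dr cosθ).
d² + r² + 2dr cosθ = |CA|² = 0.0229144 m²;  d cosθ + r = -0.093163 m.
|ω_lever| = |0.0963·17.84·-0.093163| / 0.0229144 = 6.9865 rad/s.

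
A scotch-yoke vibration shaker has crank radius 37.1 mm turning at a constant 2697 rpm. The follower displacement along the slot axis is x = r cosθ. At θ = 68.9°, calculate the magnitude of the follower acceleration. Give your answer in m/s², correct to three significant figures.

ω = 282.4 rad/s (from 2697 rpm).
x = r cosθ ⇒ ẍ = −rω² cosθ (ω constant).
|a| = rω²|cosθ| = 0.0371·(282.4)²·|cos 68.9°| = 1065.3 m/s².

1070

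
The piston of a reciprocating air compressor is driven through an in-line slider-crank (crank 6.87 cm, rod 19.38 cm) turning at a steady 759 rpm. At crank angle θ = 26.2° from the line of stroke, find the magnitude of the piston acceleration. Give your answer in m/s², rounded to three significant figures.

488

ω = 2π·759/60 = 79.48 rad/s
x(θ) = r cosθ + √(L² − r² sin²θ); with ω constant, a = ω²·d²x/dθ².
d²x/dθ² = −r cosθ − r²(cos2θ)/√u − r⁴ sin²2θ/(4u^{3/2}),  u = L² − r² sin²θ = 0.0366384 m².
Substituting r = 0.0687 m, L = 0.1938 m, θ = 26.2°: d²x/dθ² = -0.077185 m.
a = ω²·d²x/dθ² = (79.48)²·(-0.077185) = -487.61 m/s²;  |a| = 487.61 m/s².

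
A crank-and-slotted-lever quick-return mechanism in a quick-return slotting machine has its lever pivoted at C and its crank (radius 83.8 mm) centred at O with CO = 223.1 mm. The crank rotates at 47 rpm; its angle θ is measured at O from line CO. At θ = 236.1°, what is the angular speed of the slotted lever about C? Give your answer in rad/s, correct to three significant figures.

ω = 4.922 rad/s (from 47 rpm).
Crank pin A relative to C: A = (d + r cosθ, r sinθ); lever angle φ = atan2(r sinθ, d + r cosθ).
Differentiating tanφ: φ̇ = rω(d cosθ + r)/(d² + r² + 2dr cosθ).
d² + r² + 2dr cosθ = |CA|² = 0.0359411 m²;  d cosθ + r = -0.040633 m.
|ω_lever| = |0.0838·4.922·-0.040633| / 0.0359411 = 0.46629 rad/s.

0.466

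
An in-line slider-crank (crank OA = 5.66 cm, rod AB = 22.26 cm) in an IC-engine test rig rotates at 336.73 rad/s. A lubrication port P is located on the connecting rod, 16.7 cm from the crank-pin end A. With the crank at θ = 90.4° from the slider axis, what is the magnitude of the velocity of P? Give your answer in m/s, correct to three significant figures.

19.0

ω = 336.7 rad/s.  Crank-pin speed |V_A| = rω = 19.059 m/s, perpendicular to OA.
Rod angle: sinφ = −(r/L) sinθ ⇒ φ = -14.730°; ω_rod = −rω cosθ/√(L²−r²sin²θ) = +0.61804 rad/s.
V_P = V_A + ω_rod × AP, with AP = 0.167 m along the rod.
Components: V_Px = −rω sinθ − a·ω_rod·sinφ = -19.032 m/s;  V_Py = rω cosθ + a·ω_rod·cosφ = -0.033234 m/s.
|V_P| = √(V_Px² + V_Py²) = 19.032 m/s.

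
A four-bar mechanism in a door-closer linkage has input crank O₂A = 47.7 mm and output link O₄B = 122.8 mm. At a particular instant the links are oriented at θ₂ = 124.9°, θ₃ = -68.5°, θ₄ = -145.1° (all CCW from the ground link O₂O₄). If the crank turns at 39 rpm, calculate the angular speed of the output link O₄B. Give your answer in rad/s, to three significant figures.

0.378

ω₂ = 4.084 rad/s (from 39 rpm).
Differentiating the loop-closure r₂e^{iθ₂}+r₃e^{iθ₃}=r₁+r₄e^{iθ₄} gives r₂ω₂e^{iθ₂}+r₃ω₃e^{iθ₃}=r₄ω₄e^{iθ₄}.
Eliminating the other unknown: ω₄ = r₂ω₂ sin(θ₂−θ₃) / [r₄ sin(θ₄−θ₃)].
Numerator sine = -0.23175; denominator sine = -0.97278.
Result = 0.0477·4.084·(-0.23175) / (0.1228·(-0.97278)) = +0.37793 rad/s; magnitude 0.37793 rad/s.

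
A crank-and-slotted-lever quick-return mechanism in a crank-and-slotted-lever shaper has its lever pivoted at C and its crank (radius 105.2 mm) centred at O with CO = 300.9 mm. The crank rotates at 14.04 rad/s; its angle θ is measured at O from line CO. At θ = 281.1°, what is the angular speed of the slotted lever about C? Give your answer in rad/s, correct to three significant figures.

2.12

ω = 14.04 rad/s
Crank pin A relative to C: A = (d + r cosθ, r sinθ); lever angle φ = atan2(r sinθ, d + r cosθ).
Differentiating tanφ: φ̇ = rω(d cosθ + r)/(d² + r² + 2dr cosθ).
d² + r² + 2dr cosθ = |CA|² = 0.113796 m²;  d cosθ + r = +0.16313 m.
|ω_lever| = |0.1052·14.04·+0.16313| / 0.113796 = 2.1173 rad/s.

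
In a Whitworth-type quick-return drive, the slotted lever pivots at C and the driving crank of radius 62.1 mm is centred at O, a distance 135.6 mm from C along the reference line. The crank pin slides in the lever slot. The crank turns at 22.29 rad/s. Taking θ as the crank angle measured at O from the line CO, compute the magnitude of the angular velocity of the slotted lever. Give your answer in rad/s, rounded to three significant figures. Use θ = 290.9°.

ω = 22.29 rad/s
Crank pin A relative to C: A = (d + r cosθ, r sinθ); lever angle φ = atan2(r sinθ, d + r cosθ).
Differentiating tanφ: φ̇ = rω(d cosθ + r)/(d² + r² + 2dr cosθ).
d² + r² + 2dr cosθ = |CA|² = 0.0282518 m²;  d cosθ + r = +0.11047 m.
|ω_lever| = |0.0621·22.29·+0.11047| / 0.0282518 = 5.4127 rad/s.

5.41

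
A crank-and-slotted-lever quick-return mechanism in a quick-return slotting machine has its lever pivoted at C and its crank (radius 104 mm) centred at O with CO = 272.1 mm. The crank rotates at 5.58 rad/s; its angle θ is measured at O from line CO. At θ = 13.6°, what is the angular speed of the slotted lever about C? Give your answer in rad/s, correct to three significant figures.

ω = 5.58 rad/s
Crank pin A relative to C: A = (d + r cosθ, r sinθ); lever angle φ = atan2(r sinθ, d + r cosθ).
Differentiating tanφ: φ̇ = rω(d cosθ + r)/(d² + r² + 2dr cosθ).
d² + r² + 2dr cosθ = |CA|² = 0.139864 m²;  d cosθ + r = +0.36847 m.
|ω_lever| = |0.104·5.58·+0.36847| / 0.139864 = 1.5288 rad/s.

1.53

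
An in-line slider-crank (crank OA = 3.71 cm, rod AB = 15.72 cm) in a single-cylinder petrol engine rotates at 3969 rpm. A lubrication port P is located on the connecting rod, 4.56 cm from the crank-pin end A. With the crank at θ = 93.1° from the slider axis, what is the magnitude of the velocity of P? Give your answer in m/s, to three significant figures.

15.4

ω = 415.6 rad/s.  Crank-pin speed |V_A| = rω = 15.42 m/s, perpendicular to OA.
Rod angle: sinφ = −(r/L) sinθ ⇒ φ = -13.631°; ω_rod = −rω cosθ/√(L²−r²sin²θ) = +5.4584 rad/s.
V_P = V_A + ω_rod × AP, with AP = 0.0456 m along the rod.
Components: V_Px = −rω sinθ − a·ω_rod·sinφ = -15.339 m/s;  V_Py = rω cosθ + a·ω_rod·cosφ = -0.592 m/s.
|V_P| = √(V_Px² + V_Py²) = 15.35 m/s.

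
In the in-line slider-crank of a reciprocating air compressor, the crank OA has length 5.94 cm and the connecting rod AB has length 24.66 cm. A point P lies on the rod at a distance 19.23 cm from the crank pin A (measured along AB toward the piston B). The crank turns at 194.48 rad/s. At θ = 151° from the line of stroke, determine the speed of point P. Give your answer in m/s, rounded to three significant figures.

ω = 194.5 rad/s.  Crank-pin speed |V_A| = rω = 11.552 m/s, perpendicular to OA.
Rod angle: sinφ = −(r/L) sinθ ⇒ φ = -6.706°; ω_rod = −rω cosθ/√(L²−r²sin²θ) = +41.254 rad/s.
V_P = V_A + ω_rod × AP, with AP = 0.1923 m along the rod.
Components: V_Px = −rω sinθ − a·ω_rod·sinφ = -4.6741 m/s;  V_Py = rω cosθ + a·ω_rod·cosφ = -2.2248 m/s.
|V_P| = √(V_Px² + V_Py²) = 5.1766 m/s.

5.18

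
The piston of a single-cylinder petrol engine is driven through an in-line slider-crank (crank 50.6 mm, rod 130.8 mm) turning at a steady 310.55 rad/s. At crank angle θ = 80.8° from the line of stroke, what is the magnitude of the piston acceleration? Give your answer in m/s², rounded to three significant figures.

1150

ω = 310.6 rad/s
x(θ) = r cosθ + √(L² − r² sin²θ); with ω constant, a = ω²·d²x/dθ².
d²x/dθ² = −r cosθ − r²(cos2θ)/√u − r⁴ sin²2θ/(4u^{3/2}),  u = L² − r² sin²θ = 0.0146137 m².
Substituting r = 0.0506 m, L = 0.1308 m, θ = 80.8°: d²x/dθ² = +0.011915 m.
a = ω²·d²x/dθ² = (310.6)²·(+0.011915) = +1149.1 m/s²;  |a| = 1149.1 m/s².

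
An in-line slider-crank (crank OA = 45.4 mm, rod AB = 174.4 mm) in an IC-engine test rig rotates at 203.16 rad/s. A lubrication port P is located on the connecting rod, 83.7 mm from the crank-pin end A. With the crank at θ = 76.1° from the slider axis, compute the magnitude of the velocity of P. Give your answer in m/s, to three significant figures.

ω = 203.2 rad/s.  Crank-pin speed |V_A| = rω = 9.2235 m/s, perpendicular to OA.
Rod angle: sinφ = −(r/L) sinθ ⇒ φ = -14.637°; ω_rod = −rω cosθ/√(L²−r²sin²θ) = -13.131 rad/s.
V_P = V_A + ω_rod × AP, with AP = 0.0837 m along the rod.
Components: V_Px = −rω sinθ − a·ω_rod·sinφ = -9.2311 m/s;  V_Py = rω cosθ + a·ω_rod·cosφ = +1.1523 m/s.
|V_P| = √(V_Px² + V_Py²) = 9.3027 m/s.

9.30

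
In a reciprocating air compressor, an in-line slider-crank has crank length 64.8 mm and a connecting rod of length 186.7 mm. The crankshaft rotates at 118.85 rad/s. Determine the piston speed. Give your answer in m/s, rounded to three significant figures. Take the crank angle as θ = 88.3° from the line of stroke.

7.78

ω = 118.8 rad/s
For an in-line slider-crank, x = r cosθ + √(L² − r² sin²θ), so v = −rω sinθ·[1 + r cosθ/√(L² − r² sin²θ)].
With r = 0.0648 m, L = 0.1867 m, θ = 88.3°: √(L² − r² sin²θ) = 0.1751 m.
v = −0.0648·118.8·0.99956·[1 + 0.0648·0.02967/0.1751] = -7.7826 m/s.
|v| = 7.7826 m/s.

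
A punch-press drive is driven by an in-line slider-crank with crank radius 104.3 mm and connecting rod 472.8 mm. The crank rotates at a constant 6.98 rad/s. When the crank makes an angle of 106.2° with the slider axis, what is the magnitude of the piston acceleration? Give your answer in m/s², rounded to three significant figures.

ω = 6.98 rad/s
x(θ) = r cosθ + √(L² − r² sin²θ); with ω constant, a = ω²·d²x/dθ².
d²x/dθ² = −r cosθ − r²(cos2θ)/√u − r⁴ sin²2θ/(4u^{3/2}),  u = L² − r² sin²θ = 0.213508 m².
Substituting r = 0.1043 m, L = 0.4728 m, θ = 106.2°: d²x/dθ² = +0.048891 m.
a = ω²·d²x/dθ² = (6.98)²·(+0.048891) = +2.382 m/s²;  |a| = 2.382 m/s².

2.38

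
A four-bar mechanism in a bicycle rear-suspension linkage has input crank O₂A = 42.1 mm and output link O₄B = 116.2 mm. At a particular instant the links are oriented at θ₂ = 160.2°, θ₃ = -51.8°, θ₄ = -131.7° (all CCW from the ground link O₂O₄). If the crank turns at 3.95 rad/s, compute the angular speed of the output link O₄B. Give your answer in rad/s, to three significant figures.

0.770

ω₂ = 3.95 rad/s
Differentiating the loop-closure r₂e^{iθ₂}+r₃e^{iθ₃}=r₁+r₄e^{iθ₄} gives r₂ω₂e^{iθ₂}+r₃ω₃e^{iθ₃}=r₄ω₄e^{iθ₄}.
Eliminating the other unknown: ω₄ = r₂ω₂ sin(θ₂−θ₃) / [r₄ sin(θ₄−θ₃)].
Numerator sine = -0.52992; denominator sine = -0.98450.
Result = 0.0421·3.95·(-0.52992) / (0.1162·(-0.98450)) = +0.77031 rad/s; magnitude 0.77031 rad/s.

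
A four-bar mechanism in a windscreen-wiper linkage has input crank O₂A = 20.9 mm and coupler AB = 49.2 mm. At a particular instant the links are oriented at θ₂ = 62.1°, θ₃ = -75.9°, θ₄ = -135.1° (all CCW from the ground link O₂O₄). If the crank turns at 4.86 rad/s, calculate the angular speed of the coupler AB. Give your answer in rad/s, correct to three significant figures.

0.711

ω₂ = 4.86 rad/s
Differentiating the loop-closure r₂e^{iθ₂}+r₃e^{iθ₃}=r₁+r₄e^{iθ₄} gives r₂ω₂e^{iθ₂}+r₃ω₃e^{iθ₃}=r₄ω₄e^{iθ₄}.
Eliminating the other unknown: ω₃ = r₂ω₂ sin(θ₄−θ₂) / [r₃ sin(θ₃−θ₄)].
Numerator sine = +0.29571; denominator sine = +0.85896.
Result = 0.0209·4.86·(+0.29571) / (0.0492·(+0.85896)) = +0.71074 rad/s; magnitude 0.71074 rad/s.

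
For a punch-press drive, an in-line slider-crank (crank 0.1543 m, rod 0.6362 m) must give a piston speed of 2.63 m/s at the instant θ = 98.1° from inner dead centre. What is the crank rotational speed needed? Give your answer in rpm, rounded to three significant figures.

170

For an in-line slider-crank, |v_piston| = rω|sinθ|·[1 + r cosθ/√(L² − r² sin²θ)].
With r = 0.1543 m, L = 0.6362 m, θ = 98.1°: the bracketed kinematic factor |dx/dθ| = 0.14738 m.
ω = v/|dx/dθ| = 2.63/0.14738 = 17.845 rad/s.
N = 60ω/(2π) = 170.4 rpm.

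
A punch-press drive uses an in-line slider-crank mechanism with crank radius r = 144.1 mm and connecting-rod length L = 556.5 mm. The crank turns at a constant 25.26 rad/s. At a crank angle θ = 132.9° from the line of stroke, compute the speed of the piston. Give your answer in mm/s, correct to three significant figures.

2190

ω = 25.26 rad/s
For an in-line slider-crank, x = r cosθ + √(L² − r² sin²θ), so v = −rω sinθ·[1 + r cosθ/√(L² − r² sin²θ)].
With r = 0.1441 m, L = 0.5565 m, θ = 132.9°: √(L² − r² sin²θ) = 0.5464 m.
v = −0.1441·25.26·0.73254·[1 + 0.1441·-0.68072/0.5464] = -2.1877 m/s.
|v| = 2.1877 m/s = 2187.7 mm/s.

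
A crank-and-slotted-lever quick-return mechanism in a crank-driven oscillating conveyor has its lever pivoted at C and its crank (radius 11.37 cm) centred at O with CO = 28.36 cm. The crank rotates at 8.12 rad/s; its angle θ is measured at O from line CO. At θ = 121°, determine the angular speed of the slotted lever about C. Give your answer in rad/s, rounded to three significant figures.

0.497

ω = 8.12 rad/s
Crank pin A relative to C: A = (d + r cosθ, r sinθ); lever angle φ = atan2(r sinθ, d + r cosθ).
Differentiating tanφ: φ̇ = rω(d cosθ + r)/(d² + r² + 2dr cosθ).
d² + r² + 2dr cosθ = |CA|² = 0.0601415 m²;  d cosθ + r = -0.032365 m.
|ω_lever| = |0.1137·8.12·-0.032365| / 0.0601415 = 0.49684 rad/s.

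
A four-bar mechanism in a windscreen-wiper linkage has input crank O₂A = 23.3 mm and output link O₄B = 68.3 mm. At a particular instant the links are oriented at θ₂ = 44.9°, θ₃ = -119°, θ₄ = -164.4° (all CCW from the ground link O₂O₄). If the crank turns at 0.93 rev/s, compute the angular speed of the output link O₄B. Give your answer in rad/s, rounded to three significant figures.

ω₂ = 5.843 rad/s (from 0.93 rev/s).
Differentiating the loop-closure r₂e^{iθ₂}+r₃e^{iθ₃}=r₁+r₄e^{iθ₄} gives r₂ω₂e^{iθ₂}+r₃ω₃e^{iθ₃}=r₄ω₄e^{iθ₄}.
Eliminating the other unknown: ω₄ = r₂ω₂ sin(θ₂−θ₃) / [r₄ sin(θ₄−θ₃)].
Numerator sine = +0.27731; denominator sine = -0.71203.
Result = 0.0233·5.843·(+0.27731) / (0.0683·(-0.71203)) = -0.77638 rad/s; magnitude 0.77638 rad/s.

0.776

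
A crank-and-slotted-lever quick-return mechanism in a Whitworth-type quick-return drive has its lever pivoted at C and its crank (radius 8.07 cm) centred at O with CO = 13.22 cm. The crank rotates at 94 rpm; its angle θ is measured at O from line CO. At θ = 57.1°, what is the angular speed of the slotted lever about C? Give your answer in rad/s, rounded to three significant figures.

ω = 9.844 rad/s (from 94 rpm).
Crank pin A relative to C: A = (d + r cosθ, r sinθ); lever angle φ = atan2(r sinθ, d + r cosθ).
Differentiating tanφ: φ̇ = rω(d cosθ + r)/(d² + r² + 2dr cosθ).
d² + r² + 2dr cosθ = |CA|² = 0.0355791 m²;  d cosθ + r = +0.15251 m.
|ω_lever| = |0.0807·9.844·+0.15251| / 0.0355791 = 3.4051 rad/s.

3.41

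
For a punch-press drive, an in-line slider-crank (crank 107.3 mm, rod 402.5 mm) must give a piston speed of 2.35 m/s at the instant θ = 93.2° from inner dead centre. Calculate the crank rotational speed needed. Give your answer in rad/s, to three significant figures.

For an in-line slider-crank, |v_piston| = rω|sinθ|·[1 + r cosθ/√(L² − r² sin²θ)].
With r = 0.1073 m, L = 0.4025 m, θ = 93.2°: the bracketed kinematic factor |dx/dθ| = 0.10548 m.
ω = v/|dx/dθ| = 2.35/0.10548 = 22.279 rad/s.

22.3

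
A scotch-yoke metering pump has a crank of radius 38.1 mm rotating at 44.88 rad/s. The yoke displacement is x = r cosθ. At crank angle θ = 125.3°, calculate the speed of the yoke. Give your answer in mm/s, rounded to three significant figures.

1400

ω = 44.88 rad/s
x = r cosθ ⇒ ẋ = −rω sinθ.
|v| = rω|sinθ| = 0.0381·44.88·|sin 125.3°| = 1.3955 m/s = 1395.5 mm/s.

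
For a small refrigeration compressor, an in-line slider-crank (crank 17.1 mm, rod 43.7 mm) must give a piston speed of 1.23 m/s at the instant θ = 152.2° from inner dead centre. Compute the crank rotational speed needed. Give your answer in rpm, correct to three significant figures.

2270

For an in-line slider-crank, |v_piston| = rω|sinθ|·[1 + r cosθ/√(L² − r² sin²θ)].
With r = 0.0171 m, L = 0.0437 m, θ = 152.2°: the bracketed kinematic factor |dx/dθ| = 0.0051675 m.
ω = v/|dx/dθ| = 1.23/0.0051675 = 238.03 rad/s.
N = 60ω/(2π) = 2273 rpm.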